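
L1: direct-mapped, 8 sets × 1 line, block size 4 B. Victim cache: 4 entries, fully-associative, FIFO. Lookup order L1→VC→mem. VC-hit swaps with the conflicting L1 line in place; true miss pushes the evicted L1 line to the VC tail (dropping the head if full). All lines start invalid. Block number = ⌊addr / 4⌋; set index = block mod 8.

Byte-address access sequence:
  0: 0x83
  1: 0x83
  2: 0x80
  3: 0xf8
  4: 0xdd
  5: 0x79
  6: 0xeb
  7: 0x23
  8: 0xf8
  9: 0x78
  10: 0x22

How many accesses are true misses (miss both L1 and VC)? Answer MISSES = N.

  [0] addr=0x83 blk=32 s=0: MISS | VC []
  [1] addr=0x83 blk=32 s=0: L1-HIT | VC []
  [2] addr=0x80 blk=32 s=0: L1-HIT | VC []
  [3] addr=0xf8 blk=62 s=6: MISS | VC []
  [4] addr=0xdd blk=55 s=7: MISS | VC []
  [5] addr=0x79 blk=30 s=6: MISS | VC [62]
  [6] addr=0xeb blk=58 s=2: MISS | VC [62]
  [7] addr=0x23 blk=8 s=0: MISS | VC [62, 32]
  [8] addr=0xf8 blk=62 s=6: VC-HIT | VC [30, 32]
  [9] addr=0x78 blk=30 s=6: VC-HIT | VC [62, 32]
  [10] addr=0x22 blk=8 s=0: L1-HIT | VC [62, 32]

MISSES = 6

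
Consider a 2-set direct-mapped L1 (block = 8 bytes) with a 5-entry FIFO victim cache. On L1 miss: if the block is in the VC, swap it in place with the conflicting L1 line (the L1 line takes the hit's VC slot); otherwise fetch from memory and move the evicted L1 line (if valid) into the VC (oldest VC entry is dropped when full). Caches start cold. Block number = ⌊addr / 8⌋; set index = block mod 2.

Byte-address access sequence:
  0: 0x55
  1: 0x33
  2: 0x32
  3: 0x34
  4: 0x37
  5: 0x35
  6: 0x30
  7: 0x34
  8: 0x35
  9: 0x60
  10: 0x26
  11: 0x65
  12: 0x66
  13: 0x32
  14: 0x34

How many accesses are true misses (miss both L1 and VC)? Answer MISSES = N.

  [0] addr=0x55 blk=10 s=0: MISS | VC []
  [1] addr=0x33 blk=6 s=0: MISS | VC [10]
  [2] addr=0x32 blk=6 s=0: L1-HIT | VC [10]
  [3] addr=0x34 blk=6 s=0: L1-HIT | VC [10]
  [4] addr=0x37 blk=6 s=0: L1-HIT | VC [10]
  [5] addr=0x35 blk=6 s=0: L1-HIT | VC [10]
  [6] addr=0x30 blk=6 s=0: L1-HIT | VC [10]
  [7] addr=0x34 blk=6 s=0: L1-HIT | VC [10]
  [8] addr=0x35 blk=6 s=0: L1-HIT | VC [10]
  [9] addr=0x60 blk=12 s=0: MISS | VC [10, 6]
  [10] addr=0x26 blk=4 s=0: MISS | VC [10, 6, 12]
  [11] addr=0x65 blk=12 s=0: VC-HIT | VC [10, 6, 4]
  [12] addr=0x66 blk=12 s=0: L1-HIT | VC [10, 6, 4]
  [13] addr=0x32 blk=6 s=0: VC-HIT | VC [10, 12, 4]
  [14] addr=0x34 blk=6 s=0: L1-HIT | VC [10, 12, 4]

MISSES = 4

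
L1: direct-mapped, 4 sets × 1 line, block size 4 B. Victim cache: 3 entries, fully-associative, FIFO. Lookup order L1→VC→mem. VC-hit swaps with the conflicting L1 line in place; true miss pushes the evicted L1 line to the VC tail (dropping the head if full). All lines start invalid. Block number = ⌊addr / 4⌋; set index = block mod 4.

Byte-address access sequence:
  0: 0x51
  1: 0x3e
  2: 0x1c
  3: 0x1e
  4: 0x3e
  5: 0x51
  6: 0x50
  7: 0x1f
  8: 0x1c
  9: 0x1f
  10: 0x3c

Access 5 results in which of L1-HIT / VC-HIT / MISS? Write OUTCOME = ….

  [0] addr=0x51 blk=20 s=0: MISS | VC []
  [1] addr=0x3e blk=15 s=3: MISS | VC []
  [2] addr=0x1c blk=7 s=3: MISS | VC [15]
  [3] addr=0x1e blk=7 s=3: L1-HIT | VC [15]
  [4] addr=0x3e blk=15 s=3: VC-HIT | VC [7]
  [5] addr=0x51 blk=20 s=0: L1-HIT | VC [7]
  [6] addr=0x50 blk=20 s=0: L1-HIT | VC [7]
  [7] addr=0x1f blk=7 s=3: VC-HIT | VC [15]
  [8] addr=0x1c blk=7 s=3: L1-HIT | VC [15]
  [9] addr=0x1f blk=7 s=3: L1-HIT | VC [15]
  [10] addr=0x3c blk=15 s=3: VC-HIT | VC [7]

OUTCOME = L1-HIT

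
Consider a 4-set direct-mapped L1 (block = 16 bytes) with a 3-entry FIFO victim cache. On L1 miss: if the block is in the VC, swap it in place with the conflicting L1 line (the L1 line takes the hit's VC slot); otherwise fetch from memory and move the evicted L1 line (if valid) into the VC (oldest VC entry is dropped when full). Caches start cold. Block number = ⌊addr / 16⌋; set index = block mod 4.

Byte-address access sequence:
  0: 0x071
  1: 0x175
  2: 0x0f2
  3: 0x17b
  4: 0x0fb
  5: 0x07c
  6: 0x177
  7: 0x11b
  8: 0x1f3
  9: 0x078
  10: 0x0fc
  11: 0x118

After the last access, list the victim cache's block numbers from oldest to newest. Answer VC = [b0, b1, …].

0: 0x71 (blk 7, set 3) → MISS  vc=[]
1: 0x175 (blk 23, set 3) → MISS  vc=[7]
2: 0xf2 (blk 15, set 3) → MISS  vc=[7, 23]
3: 0x17b (blk 23, set 3) → VC-HIT  vc=[7, 15]
4: 0xfb (blk 15, set 3) → VC-HIT  vc=[7, 23]
5: 0x7c (blk 7, set 3) → VC-HIT  vc=[15, 23]
6: 0x177 (blk 23, set 3) → VC-HIT  vc=[15, 7]
7: 0x11b (blk 17, set 1) → MISS  vc=[15, 7]
8: 0x1f3 (blk 31, set 3) → MISS  vc=[15, 7, 23]
9: 0x78 (blk 7, set 3) → VC-HIT  vc=[15, 31, 23]
10: 0xfc (blk 15, set 3) → VC-HIT  vc=[7, 31, 23]
11: 0x118 (blk 17, set 1) → L1-HIT  vc=[7, 31, 23]

VC = [7, 31, 23]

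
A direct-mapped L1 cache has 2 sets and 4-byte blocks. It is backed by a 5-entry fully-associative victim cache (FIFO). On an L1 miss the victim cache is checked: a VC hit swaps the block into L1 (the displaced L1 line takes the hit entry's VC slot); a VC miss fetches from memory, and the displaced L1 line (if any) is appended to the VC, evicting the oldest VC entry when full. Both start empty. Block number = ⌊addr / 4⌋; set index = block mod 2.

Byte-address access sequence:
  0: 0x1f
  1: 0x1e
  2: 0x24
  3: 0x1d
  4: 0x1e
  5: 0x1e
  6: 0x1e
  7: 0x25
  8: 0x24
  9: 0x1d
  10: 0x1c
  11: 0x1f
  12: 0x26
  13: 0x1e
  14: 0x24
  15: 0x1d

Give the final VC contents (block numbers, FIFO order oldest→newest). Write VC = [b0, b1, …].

VC = [9]

  [0] addr=0x1f blk=7 s=1: MISS | VC []
  [1] addr=0x1e blk=7 s=1: L1-HIT | VC []
  [2] addr=0x24 blk=9 s=1: MISS | VC [7]
  [3] addr=0x1d blk=7 s=1: VC-HIT | VC [9]
  [4] addr=0x1e blk=7 s=1: L1-HIT | VC [9]
  [5] addr=0x1e blk=7 s=1: L1-HIT | VC [9]
  [6] addr=0x1e blk=7 s=1: L1-HIT | VC [9]
  [7] addr=0x25 blk=9 s=1: VC-HIT | VC [7]
  [8] addr=0x24 blk=9 s=1: L1-HIT | VC [7]
  [9] addr=0x1d blk=7 s=1: VC-HIT | VC [9]
  [10] addr=0x1c blk=7 s=1: L1-HIT | VC [9]
  [11] addr=0x1f blk=7 s=1: L1-HIT | VC [9]
  [12] addr=0x26 blk=9 s=1: VC-HIT | VC [7]
  [13] addr=0x1e blk=7 s=1: VC-HIT | VC [9]
  [14] addr=0x24 blk=9 s=1: VC-HIT | VC [7]
  [15] addr=0x1d blk=7 s=1: VC-HIT | VC [9]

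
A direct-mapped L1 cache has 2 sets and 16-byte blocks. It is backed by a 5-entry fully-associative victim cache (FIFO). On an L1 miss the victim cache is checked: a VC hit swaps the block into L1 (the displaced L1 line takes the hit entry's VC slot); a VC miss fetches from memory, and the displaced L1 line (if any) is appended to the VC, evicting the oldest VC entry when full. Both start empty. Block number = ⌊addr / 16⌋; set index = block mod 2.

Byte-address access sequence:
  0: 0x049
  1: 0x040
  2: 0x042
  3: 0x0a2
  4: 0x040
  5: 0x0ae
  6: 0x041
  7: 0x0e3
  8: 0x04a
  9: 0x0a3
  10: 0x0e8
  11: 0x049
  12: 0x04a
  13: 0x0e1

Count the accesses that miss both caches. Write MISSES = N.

#0 0x49→b4/s0 MISS; vc=[]
#1 0x40→b4/s0 L1-HIT; vc=[]
#2 0x42→b4/s0 L1-HIT; vc=[]
#3 0xa2→b10/s0 MISS; vc=[4]
#4 0x40→b4/s0 VC-HIT; vc=[10]
#5 0xae→b10/s0 VC-HIT; vc=[4]
#6 0x41→b4/s0 VC-HIT; vc=[10]
#7 0xe3→b14/s0 MISS; vc=[10,4]
#8 0x4a→b4/s0 VC-HIT; vc=[10,14]
#9 0xa3→b10/s0 VC-HIT; vc=[4,14]
#10 0xe8→b14/s0 VC-HIT; vc=[4,10]
#11 0x49→b4/s0 VC-HIT; vc=[14,10]
#12 0x4a→b4/s0 L1-HIT; vc=[14,10]
#13 0xe1→b14/s0 VC-HIT; vc=[4,10]

MISSES = 3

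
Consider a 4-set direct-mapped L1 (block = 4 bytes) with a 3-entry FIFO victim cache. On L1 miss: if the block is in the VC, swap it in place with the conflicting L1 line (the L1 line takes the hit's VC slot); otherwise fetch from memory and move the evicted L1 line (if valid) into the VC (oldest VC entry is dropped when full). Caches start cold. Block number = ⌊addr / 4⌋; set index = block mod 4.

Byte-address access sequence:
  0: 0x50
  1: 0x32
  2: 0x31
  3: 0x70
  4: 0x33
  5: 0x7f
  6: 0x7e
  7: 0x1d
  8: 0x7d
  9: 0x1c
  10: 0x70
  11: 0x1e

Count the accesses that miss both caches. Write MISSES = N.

MISSES = 5

  [0] addr=0x50 blk=20 s=0: MISS | VC []
  [1] addr=0x32 blk=12 s=0: MISS | VC [20]
  [2] addr=0x31 blk=12 s=0: L1-HIT | VC [20]
  [3] addr=0x70 blk=28 s=0: MISS | VC [20, 12]
  [4] addr=0x33 blk=12 s=0: VC-HIT | VC [20, 28]
  [5] addr=0x7f blk=31 s=3: MISS | VC [20, 28]
  [6] addr=0x7e blk=31 s=3: L1-HIT | VC [20, 28]
  [7] addr=0x1d blk=7 s=3: MISS | VC [20, 28, 31]
  [8] addr=0x7d blk=31 s=3: VC-HIT | VC [20, 28, 7]
  [9] addr=0x1c blk=7 s=3: VC-HIT | VC [20, 28, 31]
  [10] addr=0x70 blk=28 s=0: VC-HIT | VC [20, 12, 31]
  [11] addr=0x1e blk=7 s=3: L1-HIT | VC [20, 12, 31]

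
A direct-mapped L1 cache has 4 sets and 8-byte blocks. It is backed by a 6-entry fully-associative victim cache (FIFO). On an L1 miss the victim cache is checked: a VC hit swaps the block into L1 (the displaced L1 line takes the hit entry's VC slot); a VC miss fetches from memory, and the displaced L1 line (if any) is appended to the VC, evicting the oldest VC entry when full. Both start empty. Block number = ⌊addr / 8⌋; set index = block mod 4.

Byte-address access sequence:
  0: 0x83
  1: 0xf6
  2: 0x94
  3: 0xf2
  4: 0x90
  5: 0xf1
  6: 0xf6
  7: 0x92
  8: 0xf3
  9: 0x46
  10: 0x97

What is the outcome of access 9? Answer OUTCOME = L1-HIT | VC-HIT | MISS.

0: 0x83 (blk 16, set 0) → MISS  vc=[]
1: 0xf6 (blk 30, set 2) → MISS  vc=[]
2: 0x94 (blk 18, set 2) → MISS  vc=[30]
3: 0xf2 (blk 30, set 2) → VC-HIT  vc=[18]
4: 0x90 (blk 18, set 2) → VC-HIT  vc=[30]
5: 0xf1 (blk 30, set 2) → VC-HIT  vc=[18]
6: 0xf6 (blk 30, set 2) → L1-HIT  vc=[18]
7: 0x92 (blk 18, set 2) → VC-HIT  vc=[30]
8: 0xf3 (blk 30, set 2) → VC-HIT  vc=[18]
9: 0x46 (blk 8, set 0) → MISS  vc=[18, 16]
10: 0x97 (blk 18, set 2) → VC-HIT  vc=[30, 16]

OUTCOME = MISS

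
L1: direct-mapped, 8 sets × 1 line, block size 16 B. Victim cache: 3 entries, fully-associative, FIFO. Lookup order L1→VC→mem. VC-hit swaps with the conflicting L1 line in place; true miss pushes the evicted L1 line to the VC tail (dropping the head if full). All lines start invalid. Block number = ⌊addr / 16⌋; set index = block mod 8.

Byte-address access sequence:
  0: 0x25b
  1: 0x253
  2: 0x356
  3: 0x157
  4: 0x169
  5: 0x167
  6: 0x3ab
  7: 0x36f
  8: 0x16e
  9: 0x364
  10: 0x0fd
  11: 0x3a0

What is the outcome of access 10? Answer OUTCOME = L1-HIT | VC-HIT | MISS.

0: 0x25b (blk 37, set 5) → MISS  vc=[]
1: 0x253 (blk 37, set 5) → L1-HIT  vc=[]
2: 0x356 (blk 53, set 5) → MISS  vc=[37]
3: 0x157 (blk 21, set 5) → MISS  vc=[37, 53]
4: 0x169 (blk 22, set 6) → MISS  vc=[37, 53]
5: 0x167 (blk 22, set 6) → L1-HIT  vc=[37, 53]
6: 0x3ab (blk 58, set 2) → MISS  vc=[37, 53]
7: 0x36f (blk 54, set 6) → MISS  vc=[37, 53, 22]
8: 0x16e (blk 22, set 6) → VC-HIT  vc=[37, 53, 54]
9: 0x364 (blk 54, set 6) → VC-HIT  vc=[37, 53, 22]
10: 0xfd (blk 15, set 7) → MISS  vc=[37, 53, 22]
11: 0x3a0 (blk 58, set 2) → L1-HIT  vc=[37, 53, 22]

OUTCOME = MISS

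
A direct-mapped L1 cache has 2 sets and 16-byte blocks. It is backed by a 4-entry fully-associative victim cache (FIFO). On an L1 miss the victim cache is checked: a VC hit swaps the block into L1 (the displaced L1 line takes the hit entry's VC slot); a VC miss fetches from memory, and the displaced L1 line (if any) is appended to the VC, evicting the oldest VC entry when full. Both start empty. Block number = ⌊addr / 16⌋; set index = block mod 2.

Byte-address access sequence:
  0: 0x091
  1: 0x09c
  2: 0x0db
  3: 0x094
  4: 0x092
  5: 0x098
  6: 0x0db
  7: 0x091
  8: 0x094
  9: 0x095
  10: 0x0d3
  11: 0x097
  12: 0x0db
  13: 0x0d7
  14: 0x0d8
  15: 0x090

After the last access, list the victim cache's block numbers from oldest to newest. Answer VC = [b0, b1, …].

VC = [13]

  [0] addr=0x91 blk=9 s=1: MISS | VC []
  [1] addr=0x9c blk=9 s=1: L1-HIT | VC []
  [2] addr=0xdb blk=13 s=1: MISS | VC [9]
  [3] addr=0x94 blk=9 s=1: VC-HIT | VC [13]
  [4] addr=0x92 blk=9 s=1: L1-HIT | VC [13]
  [5] addr=0x98 blk=9 s=1: L1-HIT | VC [13]
  [6] addr=0xdb blk=13 s=1: VC-HIT | VC [9]
  [7] addr=0x91 blk=9 s=1: VC-HIT | VC [13]
  [8] addr=0x94 blk=9 s=1: L1-HIT | VC [13]
  [9] addr=0x95 blk=9 s=1: L1-HIT | VC [13]
  [10] addr=0xd3 blk=13 s=1: VC-HIT | VC [9]
  [11] addr=0x97 blk=9 s=1: VC-HIT | VC [13]
  [12] addr=0xdb blk=13 s=1: VC-HIT | VC [9]
  [13] addr=0xd7 blk=13 s=1: L1-HIT | VC [9]
  [14] addr=0xd8 blk=13 s=1: L1-HIT | VC [9]
  [15] addr=0x90 blk=9 s=1: VC-HIT | VC [13]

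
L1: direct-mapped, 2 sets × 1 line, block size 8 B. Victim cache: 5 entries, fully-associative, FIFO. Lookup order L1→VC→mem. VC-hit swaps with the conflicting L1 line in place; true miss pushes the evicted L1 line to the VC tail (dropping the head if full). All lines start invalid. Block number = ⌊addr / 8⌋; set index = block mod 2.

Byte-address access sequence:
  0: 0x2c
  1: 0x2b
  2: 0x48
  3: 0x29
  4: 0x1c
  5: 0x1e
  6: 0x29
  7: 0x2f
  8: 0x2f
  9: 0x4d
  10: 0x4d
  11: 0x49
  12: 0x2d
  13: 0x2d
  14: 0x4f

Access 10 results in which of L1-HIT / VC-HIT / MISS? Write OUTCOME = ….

OUTCOME = L1-HIT

0: 0x2c (blk 5, set 1) → MISS  vc=[]
1: 0x2b (blk 5, set 1) → L1-HIT  vc=[]
2: 0x48 (blk 9, set 1) → MISS  vc=[5]
3: 0x29 (blk 5, set 1) → VC-HIT  vc=[9]
4: 0x1c (blk 3, set 1) → MISS  vc=[9, 5]
5: 0x1e (blk 3, set 1) → L1-HIT  vc=[9, 5]
6: 0x29 (blk 5, set 1) → VC-HIT  vc=[9, 3]
7: 0x2f (blk 5, set 1) → L1-HIT  vc=[9, 3]
8: 0x2f (blk 5, set 1) → L1-HIT  vc=[9, 3]
9: 0x4d (blk 9, set 1) → VC-HIT  vc=[5, 3]
10: 0x4d (blk 9, set 1) → L1-HIT  vc=[5, 3]
11: 0x49 (blk 9, set 1) → L1-HIT  vc=[5, 3]
12: 0x2d (blk 5, set 1) → VC-HIT  vc=[9, 3]
13: 0x2d (blk 5, set 1) → L1-HIT  vc=[9, 3]
14: 0x4f (blk 9, set 1) → VC-HIT  vc=[5, 3]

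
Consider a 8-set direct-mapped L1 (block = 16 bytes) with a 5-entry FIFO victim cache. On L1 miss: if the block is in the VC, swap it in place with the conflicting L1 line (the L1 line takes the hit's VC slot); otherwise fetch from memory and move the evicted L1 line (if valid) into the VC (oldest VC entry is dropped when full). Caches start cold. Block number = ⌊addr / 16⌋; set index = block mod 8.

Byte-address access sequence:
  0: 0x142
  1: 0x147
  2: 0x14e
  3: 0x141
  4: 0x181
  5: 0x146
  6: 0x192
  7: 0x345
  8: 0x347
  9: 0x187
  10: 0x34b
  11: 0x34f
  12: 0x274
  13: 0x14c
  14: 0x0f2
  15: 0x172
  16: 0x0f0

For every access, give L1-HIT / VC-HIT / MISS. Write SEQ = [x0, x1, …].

0: 0x142 (blk 20, set 4) → MISS  vc=[]
1: 0x147 (blk 20, set 4) → L1-HIT  vc=[]
2: 0x14e (blk 20, set 4) → L1-HIT  vc=[]
3: 0x141 (blk 20, set 4) → L1-HIT  vc=[]
4: 0x181 (blk 24, set 0) → MISS  vc=[]
5: 0x146 (blk 20, set 4) → L1-HIT  vc=[]
6: 0x192 (blk 25, set 1) → MISS  vc=[]
7: 0x345 (blk 52, set 4) → MISS  vc=[20]
8: 0x347 (blk 52, set 4) → L1-HIT  vc=[20]
9: 0x187 (blk 24, set 0) → L1-HIT  vc=[20]
10: 0x34b (blk 52, set 4) → L1-HIT  vc=[20]
11: 0x34f (blk 52, set 4) → L1-HIT  vc=[20]
12: 0x274 (blk 39, set 7) → MISS  vc=[20]
13: 0x14c (blk 20, set 4) → VC-HIT  vc=[52]
14: 0xf2 (blk 15, set 7) → MISS  vc=[52, 39]
15: 0x172 (blk 23, set 7) → MISS  vc=[52, 39, 15]
16: 0xf0 (blk 15, set 7) → VC-HIT  vc=[52, 39, 23]

SEQ = [MISS, L1-HIT, L1-HIT, L1-HIT, MISS, L1-HIT, MISS, MISS, L1-HIT, L1-HIT, L1-HIT, L1-HIT, MISS, VC-HIT, MISS, MISS, VC-HIT]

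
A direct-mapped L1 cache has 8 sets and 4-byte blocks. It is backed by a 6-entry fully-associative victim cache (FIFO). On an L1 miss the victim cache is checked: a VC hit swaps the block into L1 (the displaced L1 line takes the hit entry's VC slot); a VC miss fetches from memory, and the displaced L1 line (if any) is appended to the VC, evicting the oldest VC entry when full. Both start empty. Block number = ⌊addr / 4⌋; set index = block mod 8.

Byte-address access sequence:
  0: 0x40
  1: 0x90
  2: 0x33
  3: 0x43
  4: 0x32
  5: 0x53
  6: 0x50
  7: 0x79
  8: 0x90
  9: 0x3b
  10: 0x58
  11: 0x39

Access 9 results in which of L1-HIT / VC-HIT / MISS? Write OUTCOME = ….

OUTCOME = MISS

  [0] addr=0x40 blk=16 s=0: MISS | VC []
  [1] addr=0x90 blk=36 s=4: MISS | VC []
  [2] addr=0x33 blk=12 s=4: MISS | VC [36]
  [3] addr=0x43 blk=16 s=0: L1-HIT | VC [36]
  [4] addr=0x32 blk=12 s=4: L1-HIT | VC [36]
  [5] addr=0x53 blk=20 s=4: MISS | VC [36, 12]
  [6] addr=0x50 blk=20 s=4: L1-HIT | VC [36, 12]
  [7] addr=0x79 blk=30 s=6: MISS | VC [36, 12]
  [8] addr=0x90 blk=36 s=4: VC-HIT | VC [20, 12]
  [9] addr=0x3b blk=14 s=6: MISS | VC [20, 12, 30]
  [10] addr=0x58 blk=22 s=6: MISS | VC [20, 12, 30, 14]
  [11] addr=0x39 blk=14 s=6: VC-HIT | VC [20, 12, 30, 22]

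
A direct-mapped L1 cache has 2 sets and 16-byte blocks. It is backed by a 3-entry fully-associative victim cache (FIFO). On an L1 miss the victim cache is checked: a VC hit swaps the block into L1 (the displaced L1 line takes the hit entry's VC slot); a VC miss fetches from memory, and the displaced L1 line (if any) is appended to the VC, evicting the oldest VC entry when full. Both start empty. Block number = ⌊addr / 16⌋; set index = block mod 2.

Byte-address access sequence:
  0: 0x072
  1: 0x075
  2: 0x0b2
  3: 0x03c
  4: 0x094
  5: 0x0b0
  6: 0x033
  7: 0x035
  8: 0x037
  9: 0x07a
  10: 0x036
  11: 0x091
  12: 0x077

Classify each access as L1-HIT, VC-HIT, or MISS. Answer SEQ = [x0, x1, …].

0: 0x72 (blk 7, set 1) → MISS  vc=[]
1: 0x75 (blk 7, set 1) → L1-HIT  vc=[]
2: 0xb2 (blk 11, set 1) → MISS  vc=[7]
3: 0x3c (blk 3, set 1) → MISS  vc=[7, 11]
4: 0x94 (blk 9, set 1) → MISS  vc=[7, 11, 3]
5: 0xb0 (blk 11, set 1) → VC-HIT  vc=[7, 9, 3]
6: 0x33 (blk 3, set 1) → VC-HIT  vc=[7, 9, 11]
7: 0x35 (blk 3, set 1) → L1-HIT  vc=[7, 9, 11]
8: 0x37 (blk 3, set 1) → L1-HIT  vc=[7, 9, 11]
9: 0x7a (blk 7, set 1) → VC-HIT  vc=[3, 9, 11]
10: 0x36 (blk 3, set 1) → VC-HIT  vc=[7, 9, 11]
11: 0x91 (blk 9, set 1) → VC-HIT  vc=[7, 3, 11]
12: 0x77 (blk 7, set 1) → VC-HIT  vc=[9, 3, 11]

SEQ = [MISS, L1-HIT, MISS, MISS, MISS, VC-HIT, VC-HIT, L1-HIT, L1-HIT, VC-HIT, VC-HIT, VC-HIT, VC-HIT]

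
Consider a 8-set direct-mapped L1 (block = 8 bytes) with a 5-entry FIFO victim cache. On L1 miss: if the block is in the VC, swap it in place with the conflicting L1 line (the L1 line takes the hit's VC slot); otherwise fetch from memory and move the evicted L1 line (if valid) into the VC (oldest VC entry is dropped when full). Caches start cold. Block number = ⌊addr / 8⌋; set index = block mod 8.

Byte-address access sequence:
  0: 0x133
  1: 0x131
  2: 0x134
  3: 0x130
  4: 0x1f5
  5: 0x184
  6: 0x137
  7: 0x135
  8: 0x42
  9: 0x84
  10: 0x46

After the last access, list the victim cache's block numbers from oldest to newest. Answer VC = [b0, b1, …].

VC = [62, 48, 16]

#0 0x133→b38/s6 MISS; vc=[]
#1 0x131→b38/s6 L1-HIT; vc=[]
#2 0x134→b38/s6 L1-HIT; vc=[]
#3 0x130→b38/s6 L1-HIT; vc=[]
#4 0x1f5→b62/s6 MISS; vc=[38]
#5 0x184→b48/s0 MISS; vc=[38]
#6 0x137→b38/s6 VC-HIT; vc=[62]
#7 0x135→b38/s6 L1-HIT; vc=[62]
#8 0x42→b8/s0 MISS; vc=[62,48]
#9 0x84→b16/s0 MISS; vc=[62,48,8]
#10 0x46→b8/s0 VC-HIT; vc=[62,48,16]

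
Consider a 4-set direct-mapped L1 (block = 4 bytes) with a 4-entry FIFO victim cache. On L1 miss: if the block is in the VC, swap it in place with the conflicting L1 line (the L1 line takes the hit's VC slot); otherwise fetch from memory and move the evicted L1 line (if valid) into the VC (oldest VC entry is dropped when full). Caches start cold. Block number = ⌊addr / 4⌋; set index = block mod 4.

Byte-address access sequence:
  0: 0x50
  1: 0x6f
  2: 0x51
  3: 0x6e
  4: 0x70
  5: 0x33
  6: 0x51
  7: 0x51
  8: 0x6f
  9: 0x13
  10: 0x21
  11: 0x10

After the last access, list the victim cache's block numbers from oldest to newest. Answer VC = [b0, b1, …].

  [0] addr=0x50 blk=20 s=0: MISS | VC []
  [1] addr=0x6f blk=27 s=3: MISS | VC []
  [2] addr=0x51 blk=20 s=0: L1-HIT | VC []
  [3] addr=0x6e blk=27 s=3: L1-HIT | VC []
  [4] addr=0x70 blk=28 s=0: MISS | VC [20]
  [5] addr=0x33 blk=12 s=0: MISS | VC [20, 28]
  [6] addr=0x51 blk=20 s=0: VC-HIT | VC [12, 28]
  [7] addr=0x51 blk=20 s=0: L1-HIT | VC [12, 28]
  [8] addr=0x6f blk=27 s=3: L1-HIT | VC [12, 28]
  [9] addr=0x13 blk=4 s=0: MISS | VC [12, 28, 20]
  [10] addr=0x21 blk=8 s=0: MISS | VC [12, 28, 20, 4]
  [11] addr=0x10 blk=4 s=0: VC-HIT | VC [12, 28, 20, 8]

VC = [12, 28, 20, 8]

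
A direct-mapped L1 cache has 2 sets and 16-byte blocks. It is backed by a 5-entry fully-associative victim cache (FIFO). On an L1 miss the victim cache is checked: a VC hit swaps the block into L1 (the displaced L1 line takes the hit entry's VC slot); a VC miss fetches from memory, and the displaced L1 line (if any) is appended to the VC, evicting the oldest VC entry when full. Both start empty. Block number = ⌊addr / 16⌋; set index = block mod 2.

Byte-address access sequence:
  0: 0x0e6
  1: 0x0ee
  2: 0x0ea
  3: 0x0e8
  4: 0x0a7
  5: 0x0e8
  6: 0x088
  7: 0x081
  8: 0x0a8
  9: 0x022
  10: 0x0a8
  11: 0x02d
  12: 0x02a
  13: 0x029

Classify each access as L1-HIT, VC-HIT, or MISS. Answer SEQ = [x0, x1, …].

SEQ = [MISS, L1-HIT, L1-HIT, L1-HIT, MISS, VC-HIT, MISS, L1-HIT, VC-HIT, MISS, VC-HIT, VC-HIT, L1-HIT, L1-HIT]

  [0] addr=0xe6 blk=14 s=0: MISS | VC []
  [1] addr=0xee blk=14 s=0: L1-HIT | VC []
  [2] addr=0xea blk=14 s=0: L1-HIT | VC []
  [3] addr=0xe8 blk=14 s=0: L1-HIT | VC []
  [4] addr=0xa7 blk=10 s=0: MISS | VC [14]
  [5] addr=0xe8 blk=14 s=0: VC-HIT | VC [10]
  [6] addr=0x88 blk=8 s=0: MISS | VC [10, 14]
  [7] addr=0x81 blk=8 s=0: L1-HIT | VC [10, 14]
  [8] addr=0xa8 blk=10 s=0: VC-HIT | VC [8, 14]
  [9] addr=0x22 blk=2 s=0: MISS | VC [8, 14, 10]
  [10] addr=0xa8 blk=10 s=0: VC-HIT | VC [8, 14, 2]
  [11] addr=0x2d blk=2 s=0: VC-HIT | VC [8, 14, 10]
  [12] addr=0x2a blk=2 s=0: L1-HIT | VC [8, 14, 10]
  [13] addr=0x29 blk=2 s=0: L1-HIT | VC [8, 14, 10]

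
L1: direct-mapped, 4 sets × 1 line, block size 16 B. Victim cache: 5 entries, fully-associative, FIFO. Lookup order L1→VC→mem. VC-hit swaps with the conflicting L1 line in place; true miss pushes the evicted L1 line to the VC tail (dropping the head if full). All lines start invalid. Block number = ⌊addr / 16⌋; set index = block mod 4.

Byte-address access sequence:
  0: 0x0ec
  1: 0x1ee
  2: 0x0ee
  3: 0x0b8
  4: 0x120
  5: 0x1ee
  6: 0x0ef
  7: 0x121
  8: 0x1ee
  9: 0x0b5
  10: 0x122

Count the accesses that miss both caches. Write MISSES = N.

#0 0xec→b14/s2 MISS; vc=[]
#1 0x1ee→b30/s2 MISS; vc=[14]
#2 0xee→b14/s2 VC-HIT; vc=[30]
#3 0xb8→b11/s3 MISS; vc=[30]
#4 0x120→b18/s2 MISS; vc=[30,14]
#5 0x1ee→b30/s2 VC-HIT; vc=[18,14]
#6 0xef→b14/s2 VC-HIT; vc=[18,30]
#7 0x121→b18/s2 VC-HIT; vc=[14,30]
#8 0x1ee→b30/s2 VC-HIT; vc=[14,18]
#9 0xb5→b11/s3 L1-HIT; vc=[14,18]
#10 0x122→b18/s2 VC-HIT; vc=[14,30]

MISSES = 4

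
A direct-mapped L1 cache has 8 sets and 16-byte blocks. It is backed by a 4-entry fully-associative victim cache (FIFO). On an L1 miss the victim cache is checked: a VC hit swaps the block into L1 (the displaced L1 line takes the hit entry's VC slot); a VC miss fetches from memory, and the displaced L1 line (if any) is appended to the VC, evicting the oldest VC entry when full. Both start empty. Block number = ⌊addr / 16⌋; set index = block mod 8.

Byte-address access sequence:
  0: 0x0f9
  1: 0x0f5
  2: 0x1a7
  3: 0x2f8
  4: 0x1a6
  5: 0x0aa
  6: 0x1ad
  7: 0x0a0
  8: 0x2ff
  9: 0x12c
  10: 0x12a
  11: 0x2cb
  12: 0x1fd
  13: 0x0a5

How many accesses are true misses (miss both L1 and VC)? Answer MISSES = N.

0: 0xf9 (blk 15, set 7) → MISS  vc=[]
1: 0xf5 (blk 15, set 7) → L1-HIT  vc=[]
2: 0x1a7 (blk 26, set 2) → MISS  vc=[]
3: 0x2f8 (blk 47, set 7) → MISS  vc=[15]
4: 0x1a6 (blk 26, set 2) → L1-HIT  vc=[15]
5: 0xaa (blk 10, set 2) → MISS  vc=[15, 26]
6: 0x1ad (blk 26, set 2) → VC-HIT  vc=[15, 10]
7: 0xa0 (blk 10, set 2) → VC-HIT  vc=[15, 26]
8: 0x2ff (blk 47, set 7) → L1-HIT  vc=[15, 26]
9: 0x12c (blk 18, set 2) → MISS  vc=[15, 26, 10]
10: 0x12a (blk 18, set 2) → L1-HIT  vc=[15, 26, 10]
11: 0x2cb (blk 44, set 4) → MISS  vc=[15, 26, 10]
12: 0x1fd (blk 31, set 7) → MISS  vc=[15, 26, 10, 47]
13: 0xa5 (blk 10, set 2) → VC-HIT  vc=[15, 26, 18, 47]

MISSES = 7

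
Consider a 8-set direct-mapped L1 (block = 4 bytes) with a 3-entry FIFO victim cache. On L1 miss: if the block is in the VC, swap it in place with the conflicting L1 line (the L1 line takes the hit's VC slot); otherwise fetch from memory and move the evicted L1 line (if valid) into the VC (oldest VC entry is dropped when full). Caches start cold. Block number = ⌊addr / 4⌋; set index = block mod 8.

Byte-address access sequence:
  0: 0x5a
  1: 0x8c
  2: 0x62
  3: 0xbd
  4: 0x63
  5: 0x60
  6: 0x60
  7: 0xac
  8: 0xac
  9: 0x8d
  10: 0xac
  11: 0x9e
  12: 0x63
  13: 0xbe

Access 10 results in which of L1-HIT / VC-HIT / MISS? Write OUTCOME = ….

0: 0x5a (blk 22, set 6) → MISS  vc=[]
1: 0x8c (blk 35, set 3) → MISS  vc=[]
2: 0x62 (blk 24, set 0) → MISS  vc=[]
3: 0xbd (blk 47, set 7) → MISS  vc=[]
4: 0x63 (blk 24, set 0) → L1-HIT  vc=[]
5: 0x60 (blk 24, set 0) → L1-HIT  vc=[]
6: 0x60 (blk 24, set 0) → L1-HIT  vc=[]
7: 0xac (blk 43, set 3) → MISS  vc=[35]
8: 0xac (blk 43, set 3) → L1-HIT  vc=[35]
9: 0x8d (blk 35, set 3) → VC-HIT  vc=[43]
10: 0xac (blk 43, set 3) → VC-HIT  vc=[35]
11: 0x9e (blk 39, set 7) → MISS  vc=[35, 47]
12: 0x63 (blk 24, set 0) → L1-HIT  vc=[35, 47]
13: 0xbe (blk 47, set 7) → VC-HIT  vc=[35, 39]

OUTCOME = VC-HIT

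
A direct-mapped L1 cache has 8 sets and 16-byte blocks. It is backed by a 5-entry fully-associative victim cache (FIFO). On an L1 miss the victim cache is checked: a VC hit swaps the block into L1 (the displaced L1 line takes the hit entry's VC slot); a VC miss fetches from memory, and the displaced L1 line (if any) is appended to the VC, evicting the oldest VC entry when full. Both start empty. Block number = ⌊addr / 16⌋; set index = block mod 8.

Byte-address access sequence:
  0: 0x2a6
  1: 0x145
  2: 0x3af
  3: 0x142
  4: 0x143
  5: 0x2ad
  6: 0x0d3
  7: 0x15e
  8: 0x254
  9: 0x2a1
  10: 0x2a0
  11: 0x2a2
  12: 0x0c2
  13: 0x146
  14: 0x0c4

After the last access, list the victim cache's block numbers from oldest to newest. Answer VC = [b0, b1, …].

VC = [58, 13, 21, 20]

#0 0x2a6→b42/s2 MISS; vc=[]
#1 0x145→b20/s4 MISS; vc=[]
#2 0x3af→b58/s2 MISS; vc=[42]
#3 0x142→b20/s4 L1-HIT; vc=[42]
#4 0x143→b20/s4 L1-HIT; vc=[42]
#5 0x2ad→b42/s2 VC-HIT; vc=[58]
#6 0xd3→b13/s5 MISS; vc=[58]
#7 0x15e→b21/s5 MISS; vc=[58,13]
#8 0x254→b37/s5 MISS; vc=[58,13,21]
#9 0x2a1→b42/s2 L1-HIT; vc=[58,13,21]
#10 0x2a0→b42/s2 L1-HIT; vc=[58,13,21]
#11 0x2a2→b42/s2 L1-HIT; vc=[58,13,21]
#12 0xc2→b12/s4 MISS; vc=[58,13,21,20]
#13 0x146→b20/s4 VC-HIT; vc=[58,13,21,12]
#14 0xc4→b12/s4 VC-HIT; vc=[58,13,21,20]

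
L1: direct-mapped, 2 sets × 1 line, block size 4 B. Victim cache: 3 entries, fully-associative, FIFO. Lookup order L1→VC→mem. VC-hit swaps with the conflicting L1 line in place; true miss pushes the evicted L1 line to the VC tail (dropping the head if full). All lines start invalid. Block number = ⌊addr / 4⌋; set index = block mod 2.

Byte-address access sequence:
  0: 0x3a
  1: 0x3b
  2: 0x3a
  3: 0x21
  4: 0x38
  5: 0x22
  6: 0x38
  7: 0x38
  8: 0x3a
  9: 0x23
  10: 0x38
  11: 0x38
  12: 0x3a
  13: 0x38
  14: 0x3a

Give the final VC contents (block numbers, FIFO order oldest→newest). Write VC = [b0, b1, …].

  [0] addr=0x3a blk=14 s=0: MISS | VC []
  [1] addr=0x3b blk=14 s=0: L1-HIT | VC []
  [2] addr=0x3a blk=14 s=0: L1-HIT | VC []
  [3] addr=0x21 blk=8 s=0: MISS | VC [14]
  [4] addr=0x38 blk=14 s=0: VC-HIT | VC [8]
  [5] addr=0x22 blk=8 s=0: VC-HIT | VC [14]
  [6] addr=0x38 blk=14 s=0: VC-HIT | VC [8]
  [7] addr=0x38 blk=14 s=0: L1-HIT | VC [8]
  [8] addr=0x3a blk=14 s=0: L1-HIT | VC [8]
  [9] addr=0x23 blk=8 s=0: VC-HIT | VC [14]
  [10] addr=0x38 blk=14 s=0: VC-HIT | VC [8]
  [11] addr=0x38 blk=14 s=0: L1-HIT | VC [8]
  [12] addr=0x3a blk=14 s=0: L1-HIT | VC [8]
  [13] addr=0x38 blk=14 s=0: L1-HIT | VC [8]
  [14] addr=0x3a blk=14 s=0: L1-HIT | VC [8]

VC = [8]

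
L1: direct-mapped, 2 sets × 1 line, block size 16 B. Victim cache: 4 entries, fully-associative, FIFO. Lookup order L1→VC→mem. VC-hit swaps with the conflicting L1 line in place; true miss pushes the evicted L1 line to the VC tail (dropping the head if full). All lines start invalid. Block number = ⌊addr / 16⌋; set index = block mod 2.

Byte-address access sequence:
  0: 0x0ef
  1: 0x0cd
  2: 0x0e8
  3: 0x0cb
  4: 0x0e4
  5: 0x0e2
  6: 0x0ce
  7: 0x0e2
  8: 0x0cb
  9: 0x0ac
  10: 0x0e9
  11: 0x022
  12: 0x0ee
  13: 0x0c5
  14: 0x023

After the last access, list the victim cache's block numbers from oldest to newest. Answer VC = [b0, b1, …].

0: 0xef (blk 14, set 0) → MISS  vc=[]
1: 0xcd (blk 12, set 0) → MISS  vc=[14]
2: 0xe8 (blk 14, set 0) → VC-HIT  vc=[12]
3: 0xcb (blk 12, set 0) → VC-HIT  vc=[14]
4: 0xe4 (blk 14, set 0) → VC-HIT  vc=[12]
5: 0xe2 (blk 14, set 0) → L1-HIT  vc=[12]
6: 0xce (blk 12, set 0) → VC-HIT  vc=[14]
7: 0xe2 (blk 14, set 0) → VC-HIT  vc=[12]
8: 0xcb (blk 12, set 0) → VC-HIT  vc=[14]
9: 0xac (blk 10, set 0) → MISS  vc=[14, 12]
10: 0xe9 (blk 14, set 0) → VC-HIT  vc=[10, 12]
11: 0x22 (blk 2, set 0) → MISS  vc=[10, 12, 14]
12: 0xee (blk 14, set 0) → VC-HIT  vc=[10, 12, 2]
13: 0xc5 (blk 12, set 0) → VC-HIT  vc=[10, 14, 2]
14: 0x23 (blk 2, set 0) → VC-HIT  vc=[10, 14, 12]

VC = [10, 14, 12]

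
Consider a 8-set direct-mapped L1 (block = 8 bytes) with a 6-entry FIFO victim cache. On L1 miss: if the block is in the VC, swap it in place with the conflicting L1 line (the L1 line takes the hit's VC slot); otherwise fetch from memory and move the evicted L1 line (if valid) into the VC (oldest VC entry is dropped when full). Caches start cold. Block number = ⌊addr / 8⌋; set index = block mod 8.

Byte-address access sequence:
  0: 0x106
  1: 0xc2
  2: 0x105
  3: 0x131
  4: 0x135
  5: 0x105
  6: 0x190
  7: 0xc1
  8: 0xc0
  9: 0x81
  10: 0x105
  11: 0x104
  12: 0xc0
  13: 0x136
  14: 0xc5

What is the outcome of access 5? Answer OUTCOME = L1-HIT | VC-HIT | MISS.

0: 0x106 (blk 32, set 0) → MISS  vc=[]
1: 0xc2 (blk 24, set 0) → MISS  vc=[32]
2: 0x105 (blk 32, set 0) → VC-HIT  vc=[24]
3: 0x131 (blk 38, set 6) → MISS  vc=[24]
4: 0x135 (blk 38, set 6) → L1-HIT  vc=[24]
5: 0x105 (blk 32, set 0) → L1-HIT  vc=[24]
6: 0x190 (blk 50, set 2) → MISS  vc=[24]
7: 0xc1 (blk 24, set 0) → VC-HIT  vc=[32]
8: 0xc0 (blk 24, set 0) → L1-HIT  vc=[32]
9: 0x81 (blk 16, set 0) → MISS  vc=[32, 24]
10: 0x105 (blk 32, set 0) → VC-HIT  vc=[16, 24]
11: 0x104 (blk 32, set 0) → L1-HIT  vc=[16, 24]
12: 0xc0 (blk 24, set 0) → VC-HIT  vc=[16, 32]
13: 0x136 (blk 38, set 6) → L1-HIT  vc=[16, 32]
14: 0xc5 (blk 24, set 0) → L1-HIT  vc=[16, 32]

OUTCOME = L1-HIT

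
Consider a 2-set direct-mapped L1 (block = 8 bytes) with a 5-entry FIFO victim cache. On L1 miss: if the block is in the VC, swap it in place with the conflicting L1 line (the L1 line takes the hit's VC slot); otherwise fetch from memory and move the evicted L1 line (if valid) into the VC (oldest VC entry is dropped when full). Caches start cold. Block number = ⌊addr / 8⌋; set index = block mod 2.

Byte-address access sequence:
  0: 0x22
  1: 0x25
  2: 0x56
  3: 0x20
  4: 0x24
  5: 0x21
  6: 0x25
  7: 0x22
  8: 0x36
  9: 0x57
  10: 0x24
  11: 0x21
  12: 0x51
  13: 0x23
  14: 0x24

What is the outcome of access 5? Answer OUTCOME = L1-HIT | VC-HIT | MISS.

OUTCOME = L1-HIT

#0 0x22→b4/s0 MISS; vc=[]
#1 0x25→b4/s0 L1-HIT; vc=[]
#2 0x56→b10/s0 MISS; vc=[4]
#3 0x20→b4/s0 VC-HIT; vc=[10]
#4 0x24→b4/s0 L1-HIT; vc=[10]
#5 0x21→b4/s0 L1-HIT; vc=[10]
#6 0x25→b4/s0 L1-HIT; vc=[10]
#7 0x22→b4/s0 L1-HIT; vc=[10]
#8 0x36→b6/s0 MISS; vc=[10,4]
#9 0x57→b10/s0 VC-HIT; vc=[6,4]
#10 0x24→b4/s0 VC-HIT; vc=[6,10]
#11 0x21→b4/s0 L1-HIT; vc=[6,10]
#12 0x51→b10/s0 VC-HIT; vc=[6,4]
#13 0x23→b4/s0 VC-HIT; vc=[6,10]
#14 0x24→b4/s0 L1-HIT; vc=[6,10]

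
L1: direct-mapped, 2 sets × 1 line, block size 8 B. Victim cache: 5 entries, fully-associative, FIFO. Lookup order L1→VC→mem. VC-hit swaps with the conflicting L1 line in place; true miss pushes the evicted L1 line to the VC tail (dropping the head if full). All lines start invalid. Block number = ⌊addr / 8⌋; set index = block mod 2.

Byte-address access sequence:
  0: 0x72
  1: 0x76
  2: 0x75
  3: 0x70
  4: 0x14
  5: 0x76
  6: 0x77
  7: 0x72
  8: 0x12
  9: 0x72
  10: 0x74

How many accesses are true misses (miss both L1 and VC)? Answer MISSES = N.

MISSES = 2

0: 0x72 (blk 14, set 0) → MISS  vc=[]
1: 0x76 (blk 14, set 0) → L1-HIT  vc=[]
2: 0x75 (blk 14, set 0) → L1-HIT  vc=[]
3: 0x70 (blk 14, set 0) → L1-HIT  vc=[]
4: 0x14 (blk 2, set 0) → MISS  vc=[14]
5: 0x76 (blk 14, set 0) → VC-HIT  vc=[2]
6: 0x77 (blk 14, set 0) → L1-HIT  vc=[2]
7: 0x72 (blk 14, set 0) → L1-HIT  vc=[2]
8: 0x12 (blk 2, set 0) → VC-HIT  vc=[14]
9: 0x72 (blk 14, set 0) → VC-HIT  vc=[2]
10: 0x74 (blk 14, set 0) → L1-HIT  vc=[2]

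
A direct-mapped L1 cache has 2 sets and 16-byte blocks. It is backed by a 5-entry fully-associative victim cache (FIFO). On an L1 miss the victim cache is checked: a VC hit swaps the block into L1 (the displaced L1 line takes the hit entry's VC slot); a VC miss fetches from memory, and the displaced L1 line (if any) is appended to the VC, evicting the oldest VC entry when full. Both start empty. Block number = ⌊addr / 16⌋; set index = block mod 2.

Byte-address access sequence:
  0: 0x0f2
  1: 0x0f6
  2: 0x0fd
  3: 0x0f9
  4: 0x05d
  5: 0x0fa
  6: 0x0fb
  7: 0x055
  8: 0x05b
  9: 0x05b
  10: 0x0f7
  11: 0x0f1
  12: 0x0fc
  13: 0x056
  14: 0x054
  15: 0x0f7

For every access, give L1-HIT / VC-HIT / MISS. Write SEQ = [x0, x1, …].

SEQ = [MISS, L1-HIT, L1-HIT, L1-HIT, MISS, VC-HIT, L1-HIT, VC-HIT, L1-HIT, L1-HIT, VC-HIT, L1-HIT, L1-HIT, VC-HIT, L1-HIT, VC-HIT]

#0 0xf2→b15/s1 MISS; vc=[]
#1 0xf6→b15/s1 L1-HIT; vc=[]
#2 0xfd→b15/s1 L1-HIT; vc=[]
#3 0xf9→b15/s1 L1-HIT; vc=[]
#4 0x5d→b5/s1 MISS; vc=[15]
#5 0xfa→b15/s1 VC-HIT; vc=[5]
#6 0xfb→b15/s1 L1-HIT; vc=[5]
#7 0x55→b5/s1 VC-HIT; vc=[15]
#8 0x5b→b5/s1 L1-HIT; vc=[15]
#9 0x5b→b5/s1 L1-HIT; vc=[15]
#10 0xf7→b15/s1 VC-HIT; vc=[5]
#11 0xf1→b15/s1 L1-HIT; vc=[5]
#12 0xfc→b15/s1 L1-HIT; vc=[5]
#13 0x56→b5/s1 VC-HIT; vc=[15]
#14 0x54→b5/s1 L1-HIT; vc=[15]
#15 0xf7→b15/s1 VC-HIT; vc=[5]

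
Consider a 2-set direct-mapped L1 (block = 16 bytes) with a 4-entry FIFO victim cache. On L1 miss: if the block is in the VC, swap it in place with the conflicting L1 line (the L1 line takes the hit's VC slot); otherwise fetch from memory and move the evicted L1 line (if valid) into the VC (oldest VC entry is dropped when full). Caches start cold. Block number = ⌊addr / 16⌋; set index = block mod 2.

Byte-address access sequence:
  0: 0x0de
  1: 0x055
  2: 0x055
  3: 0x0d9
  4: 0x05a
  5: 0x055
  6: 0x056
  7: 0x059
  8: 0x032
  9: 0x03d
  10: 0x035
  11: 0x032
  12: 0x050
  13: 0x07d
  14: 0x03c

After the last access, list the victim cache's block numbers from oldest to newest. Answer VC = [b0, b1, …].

0: 0xde (blk 13, set 1) → MISS  vc=[]
1: 0x55 (blk 5, set 1) → MISS  vc=[13]
2: 0x55 (blk 5, set 1) → L1-HIT  vc=[13]
3: 0xd9 (blk 13, set 1) → VC-HIT  vc=[5]
4: 0x5a (blk 5, set 1) → VC-HIT  vc=[13]
5: 0x55 (blk 5, set 1) → L1-HIT  vc=[13]
6: 0x56 (blk 5, set 1) → L1-HIT  vc=[13]
7: 0x59 (blk 5, set 1) → L1-HIT  vc=[13]
8: 0x32 (blk 3, set 1) → MISS  vc=[13, 5]
9: 0x3d (blk 3, set 1) → L1-HIT  vc=[13, 5]
10: 0x35 (blk 3, set 1) → L1-HIT  vc=[13, 5]
11: 0x32 (blk 3, set 1) → L1-HIT  vc=[13, 5]
12: 0x50 (blk 5, set 1) → VC-HIT  vc=[13, 3]
13: 0x7d (blk 7, set 1) → MISS  vc=[13, 3, 5]
14: 0x3c (blk 3, set 1) → VC-HIT  vc=[13, 7, 5]

VC = [13, 7, 5]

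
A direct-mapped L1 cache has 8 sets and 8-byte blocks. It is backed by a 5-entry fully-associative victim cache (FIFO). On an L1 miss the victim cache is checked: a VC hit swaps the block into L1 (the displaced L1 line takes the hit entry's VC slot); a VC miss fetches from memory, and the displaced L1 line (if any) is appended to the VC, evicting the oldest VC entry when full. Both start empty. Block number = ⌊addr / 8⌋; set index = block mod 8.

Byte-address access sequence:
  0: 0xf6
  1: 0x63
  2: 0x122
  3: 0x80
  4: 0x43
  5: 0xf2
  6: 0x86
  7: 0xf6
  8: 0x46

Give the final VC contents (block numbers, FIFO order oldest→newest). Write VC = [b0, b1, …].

VC = [12, 16]

  [0] addr=0xf6 blk=30 s=6: MISS | VC []
  [1] addr=0x63 blk=12 s=4: MISS | VC []
  [2] addr=0x122 blk=36 s=4: MISS | VC [12]
  [3] addr=0x80 blk=16 s=0: MISS | VC [12]
  [4] addr=0x43 blk=8 s=0: MISS | VC [12, 16]
  [5] addr=0xf2 blk=30 s=6: L1-HIT | VC [12, 16]
  [6] addr=0x86 blk=16 s=0: VC-HIT | VC [12, 8]
  [7] addr=0xf6 blk=30 s=6: L1-HIT | VC [12, 8]
  [8] addr=0x46 blk=8 s=0: VC-HIT | VC [12, 16]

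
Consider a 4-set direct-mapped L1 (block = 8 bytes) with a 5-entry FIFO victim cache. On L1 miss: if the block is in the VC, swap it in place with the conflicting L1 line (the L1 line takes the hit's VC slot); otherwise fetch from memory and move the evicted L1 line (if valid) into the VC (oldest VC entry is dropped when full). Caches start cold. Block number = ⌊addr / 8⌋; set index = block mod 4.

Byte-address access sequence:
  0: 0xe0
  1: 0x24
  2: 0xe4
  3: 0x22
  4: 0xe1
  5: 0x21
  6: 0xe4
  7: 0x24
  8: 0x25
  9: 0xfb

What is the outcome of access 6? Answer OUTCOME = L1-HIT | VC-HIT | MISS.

0: 0xe0 (blk 28, set 0) → MISS  vc=[]
1: 0x24 (blk 4, set 0) → MISS  vc=[28]
2: 0xe4 (blk 28, set 0) → VC-HIT  vc=[4]
3: 0x22 (blk 4, set 0) → VC-HIT  vc=[28]
4: 0xe1 (blk 28, set 0) → VC-HIT  vc=[4]
5: 0x21 (blk 4, set 0) → VC-HIT  vc=[28]
6: 0xe4 (blk 28, set 0) → VC-HIT  vc=[4]
7: 0x24 (blk 4, set 0) → VC-HIT  vc=[28]
8: 0x25 (blk 4, set 0) → L1-HIT  vc=[28]
9: 0xfb (blk 31, set 3) → MISS  vc=[28]

OUTCOME = VC-HIT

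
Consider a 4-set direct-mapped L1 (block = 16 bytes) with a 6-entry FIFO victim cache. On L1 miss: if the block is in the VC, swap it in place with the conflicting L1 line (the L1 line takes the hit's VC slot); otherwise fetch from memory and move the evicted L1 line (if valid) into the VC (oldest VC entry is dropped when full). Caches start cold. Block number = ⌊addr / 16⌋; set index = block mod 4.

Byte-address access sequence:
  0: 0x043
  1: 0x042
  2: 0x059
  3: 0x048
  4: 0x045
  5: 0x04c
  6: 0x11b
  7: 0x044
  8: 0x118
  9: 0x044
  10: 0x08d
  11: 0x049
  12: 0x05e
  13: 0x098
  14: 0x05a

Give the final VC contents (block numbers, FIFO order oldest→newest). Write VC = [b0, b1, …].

VC = [17, 8, 9]

  [0] addr=0x43 blk=4 s=0: MISS | VC []
  [1] addr=0x42 blk=4 s=0: L1-HIT | VC []
  [2] addr=0x59 blk=5 s=1: MISS | VC []
  [3] addr=0x48 blk=4 s=0: L1-HIT | VC []
  [4] addr=0x45 blk=4 s=0: L1-HIT | VC []
  [5] addr=0x4c blk=4 s=0: L1-HIT | VC []
  [6] addr=0x11b blk=17 s=1: MISS | VC [5]
  [7] addr=0x44 blk=4 s=0: L1-HIT | VC [5]
  [8] addr=0x118 blk=17 s=1: L1-HIT | VC [5]
  [9] addr=0x44 blk=4 s=0: L1-HIT | VC [5]
  [10] addr=0x8d blk=8 s=0: MISS | VC [5, 4]
  [11] addr=0x49 blk=4 s=0: VC-HIT | VC [5, 8]
  [12] addr=0x5e blk=5 s=1: VC-HIT | VC [17, 8]
  [13] addr=0x98 blk=9 s=1: MISS | VC [17, 8, 5]
  [14] addr=0x5a blk=5 s=1: VC-HIT | VC [17, 8, 9]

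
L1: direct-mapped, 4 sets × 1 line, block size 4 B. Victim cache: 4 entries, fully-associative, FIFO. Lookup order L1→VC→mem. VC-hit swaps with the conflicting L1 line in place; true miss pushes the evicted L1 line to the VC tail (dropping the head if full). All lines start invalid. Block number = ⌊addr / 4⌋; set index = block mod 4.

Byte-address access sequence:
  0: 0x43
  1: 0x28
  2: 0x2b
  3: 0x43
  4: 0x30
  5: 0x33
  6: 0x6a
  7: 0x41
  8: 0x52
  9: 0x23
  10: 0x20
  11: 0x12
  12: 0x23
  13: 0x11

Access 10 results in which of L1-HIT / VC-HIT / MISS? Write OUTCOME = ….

#0 0x43→b16/s0 MISS; vc=[]
#1 0x28→b10/s2 MISS; vc=[]
#2 0x2b→b10/s2 L1-HIT; vc=[]
#3 0x43→b16/s0 L1-HIT; vc=[]
#4 0x30→b12/s0 MISS; vc=[16]
#5 0x33→b12/s0 L1-HIT; vc=[16]
#6 0x6a→b26/s2 MISS; vc=[16,10]
#7 0x41→b16/s0 VC-HIT; vc=[12,10]
#8 0x52→b20/s0 MISS; vc=[12,10,16]
#9 0x23→b8/s0 MISS; vc=[12,10,16,20]
#10 0x20→b8/s0 L1-HIT; vc=[12,10,16,20]
#11 0x12→b4/s0 MISS; vc=[10,16,20,8]
#12 0x23→b8/s0 VC-HIT; vc=[10,16,20,4]
#13 0x11→b4/s0 VC-HIT; vc=[10,16,20,8]

OUTCOME = L1-HIT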